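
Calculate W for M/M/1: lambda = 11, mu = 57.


W = 1/(mu - lambda) = 1/(57 - 11) = 0.0217 hours

0.0217 hours


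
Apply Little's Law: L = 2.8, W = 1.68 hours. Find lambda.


lambda = L / W = 2.8 / 1.68 = 1.67 per hour

1.67 per hour


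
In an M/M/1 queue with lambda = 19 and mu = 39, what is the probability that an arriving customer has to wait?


P(wait) = rho = lambda/mu = 19/39 = 0.4872

0.4872


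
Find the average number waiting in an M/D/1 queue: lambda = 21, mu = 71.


M/D/1: Lq = rho^2 / (2*(1-rho)) where rho = 21/71; Lq = 0.06

0.06


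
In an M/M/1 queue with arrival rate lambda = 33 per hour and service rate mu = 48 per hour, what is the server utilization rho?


rho = lambda/mu = 33/48 = 0.6875

0.6875


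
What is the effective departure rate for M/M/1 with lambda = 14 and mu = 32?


For a stable queue (lambda < mu), throughput = lambda = 14 per hour

14 per hour


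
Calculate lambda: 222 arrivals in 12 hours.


lambda = total arrivals / time = 222 / 12 = 18.5 per hour

18.5 per hour


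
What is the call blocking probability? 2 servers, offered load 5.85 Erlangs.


B(N,A) = (A^N/N!) / sum(A^k/k!, k=0..N) with N=2, A=5.85 = 0.7141

0.7141


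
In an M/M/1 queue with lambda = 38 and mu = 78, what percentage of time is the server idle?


Idle fraction = (1 - rho) * 100 = (1 - 38/78) * 100 = 51.3%

51.3%


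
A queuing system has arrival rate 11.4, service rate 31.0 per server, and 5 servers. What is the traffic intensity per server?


rho = lambda / (c * mu) = 11.4 / (5 * 31.0) = 0.0735

0.0735


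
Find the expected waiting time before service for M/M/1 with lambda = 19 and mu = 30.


rho = 19/30; Wq = rho/(mu - lambda) = 0.0576 hours

0.0576 hours


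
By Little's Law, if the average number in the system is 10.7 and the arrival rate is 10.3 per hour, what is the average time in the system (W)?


W = L / lambda = 10.7 / 10.3 = 1.0388 hours

1.0388 hours


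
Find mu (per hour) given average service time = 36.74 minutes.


mu = 60 / avg_service_time = 60 / 36.74 = 1.63 per hour

1.63 per hour


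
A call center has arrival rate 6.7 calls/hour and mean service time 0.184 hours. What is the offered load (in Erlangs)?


Offered load a = lambda * E[S] = 6.7 * 0.184 = 1.23 Erlangs

1.23 Erlangs


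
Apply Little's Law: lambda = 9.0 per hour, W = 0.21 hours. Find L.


L = lambda * W = 9.0 * 0.21 = 1.89

1.89


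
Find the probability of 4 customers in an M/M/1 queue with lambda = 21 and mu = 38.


rho = 21/38; P(n) = (1-rho)*rho^n = (1-21/38)*(21/38)^4 = 0.0417

0.0417


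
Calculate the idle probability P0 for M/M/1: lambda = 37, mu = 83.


P0 = 1 - rho = 1 - 37/83 = 0.5542

0.5542


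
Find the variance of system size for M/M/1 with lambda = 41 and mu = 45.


rho = 41/45; Var(N) = rho/(1-rho)^2 = 115.31

115.31


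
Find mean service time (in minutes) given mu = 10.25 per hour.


Mean service time = 60/mu = 60/10.25 = 5.85 minutes

5.85 minutes


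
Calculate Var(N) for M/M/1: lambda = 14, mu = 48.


rho = 14/48; Var(N) = rho/(1-rho)^2 = 0.58

0.58


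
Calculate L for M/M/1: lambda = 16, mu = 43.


rho = 16/43; L = rho/(1-rho) = 0.59

0.59


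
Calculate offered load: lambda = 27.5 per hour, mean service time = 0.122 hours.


Offered load a = lambda * E[S] = 27.5 * 0.122 = 3.36 Erlangs

3.36 Erlangs


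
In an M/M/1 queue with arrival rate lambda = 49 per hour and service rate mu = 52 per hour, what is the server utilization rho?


rho = lambda/mu = 49/52 = 0.9423

0.9423


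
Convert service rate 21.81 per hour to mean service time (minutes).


Mean service time = 60/mu = 60/21.81 = 2.75 minutes

2.75 minutes


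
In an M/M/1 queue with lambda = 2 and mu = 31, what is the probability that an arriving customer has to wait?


P(wait) = rho = lambda/mu = 2/31 = 0.0645

0.0645


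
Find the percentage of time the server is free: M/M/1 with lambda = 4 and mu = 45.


Idle fraction = (1 - rho) * 100 = (1 - 4/45) * 100 = 91.1%

91.1%


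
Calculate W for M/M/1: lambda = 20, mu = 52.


W = 1/(mu - lambda) = 1/(52 - 20) = 0.0313 hours

0.0313 hours


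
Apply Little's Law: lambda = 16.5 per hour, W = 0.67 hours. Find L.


L = lambda * W = 16.5 * 0.67 = 11.06

11.06


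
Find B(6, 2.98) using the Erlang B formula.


B(N,A) = (A^N/N!) / sum(A^k/k!, k=0..N) with N=6, A=2.98 = 0.0511

0.0511


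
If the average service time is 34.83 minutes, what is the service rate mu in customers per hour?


mu = 60 / avg_service_time = 60 / 34.83 = 1.72 per hour

1.72 per hour


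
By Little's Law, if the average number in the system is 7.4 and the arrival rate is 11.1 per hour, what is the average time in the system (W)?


W = L / lambda = 7.4 / 11.1 = 0.6667 hours

0.6667 hours


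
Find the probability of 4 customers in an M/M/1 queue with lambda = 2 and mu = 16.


rho = 2/16; P(n) = (1-rho)*rho^n = (1-2/16)*(2/16)^4 = 0.0002

0.0002


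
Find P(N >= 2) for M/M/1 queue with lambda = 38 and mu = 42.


P(N >= 2) = rho^2 = (38/42)^2 = 0.8186

0.8186


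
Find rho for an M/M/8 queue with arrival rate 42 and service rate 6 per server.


rho = lambda/(c*mu) = 42/(8*6) = 0.875

0.875


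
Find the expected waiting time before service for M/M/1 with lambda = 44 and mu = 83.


rho = 44/83; Wq = rho/(mu - lambda) = 0.0136 hours

0.0136 hours


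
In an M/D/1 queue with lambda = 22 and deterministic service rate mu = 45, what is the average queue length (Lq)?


M/D/1: Lq = rho^2 / (2*(1-rho)) where rho = 22/45; Lq = 0.23

0.23


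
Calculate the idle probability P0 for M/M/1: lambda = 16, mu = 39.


P0 = 1 - rho = 1 - 16/39 = 0.5897

0.5897


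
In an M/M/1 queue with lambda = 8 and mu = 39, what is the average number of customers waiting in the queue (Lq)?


rho = 8/39; Lq = rho^2/(1-rho) = 0.05

0.05


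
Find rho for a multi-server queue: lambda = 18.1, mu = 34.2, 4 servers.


rho = lambda / (c * mu) = 18.1 / (4 * 34.2) = 0.1323

0.1323


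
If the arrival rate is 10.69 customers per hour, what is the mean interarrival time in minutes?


Mean interarrival time = 60/lambda = 60/10.69 = 5.61 minutes

5.61 minutes


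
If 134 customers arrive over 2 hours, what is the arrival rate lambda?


lambda = total arrivals / time = 134 / 2 = 67.0 per hour

67.0 per hour


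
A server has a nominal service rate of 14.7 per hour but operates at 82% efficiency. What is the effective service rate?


Effective rate = mu * efficiency = 14.7 * 0.82 = 12.05 per hour

12.05 per hour


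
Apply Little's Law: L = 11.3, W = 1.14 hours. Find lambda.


lambda = L / W = 11.3 / 1.14 = 9.91 per hour

9.91 per hour


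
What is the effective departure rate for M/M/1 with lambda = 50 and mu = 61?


For a stable queue (lambda < mu), throughput = lambda = 50 per hour

50 per hour


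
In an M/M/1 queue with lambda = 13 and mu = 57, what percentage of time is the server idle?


Idle fraction = (1 - rho) * 100 = (1 - 13/57) * 100 = 77.2%

77.2%


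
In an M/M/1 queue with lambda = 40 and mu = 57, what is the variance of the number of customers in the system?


rho = 40/57; Var(N) = rho/(1-rho)^2 = 7.89

7.89


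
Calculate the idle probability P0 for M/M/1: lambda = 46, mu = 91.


P0 = 1 - rho = 1 - 46/91 = 0.4945

0.4945


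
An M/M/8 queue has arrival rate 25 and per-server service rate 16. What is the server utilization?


rho = lambda/(c*mu) = 25/(8*16) = 0.1953

0.1953


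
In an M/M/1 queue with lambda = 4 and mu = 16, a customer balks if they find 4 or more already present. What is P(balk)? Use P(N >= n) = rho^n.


P(N >= 4) = rho^4 = (4/16)^4 = 0.0039

0.0039


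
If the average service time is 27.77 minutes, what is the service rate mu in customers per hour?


mu = 60 / avg_service_time = 60 / 27.77 = 2.16 per hour

2.16 per hour


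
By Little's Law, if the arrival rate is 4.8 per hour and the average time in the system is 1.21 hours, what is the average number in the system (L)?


L = lambda * W = 4.8 * 1.21 = 5.81

5.81


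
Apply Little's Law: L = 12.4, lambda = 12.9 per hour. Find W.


W = L / lambda = 12.4 / 12.9 = 0.9612 hours

0.9612 hours


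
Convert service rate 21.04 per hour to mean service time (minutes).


Mean service time = 60/mu = 60/21.04 = 2.85 minutes

2.85 minutes


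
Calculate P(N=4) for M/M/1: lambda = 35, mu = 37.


rho = 35/37; P(n) = (1-rho)*rho^n = (1-35/37)*(35/37)^4 = 0.0433

0.0433


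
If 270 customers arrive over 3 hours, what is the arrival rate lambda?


lambda = total arrivals / time = 270 / 3 = 90.0 per hour

90.0 per hour


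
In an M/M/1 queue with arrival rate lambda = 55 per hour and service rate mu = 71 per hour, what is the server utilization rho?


rho = lambda/mu = 55/71 = 0.7746

0.7746


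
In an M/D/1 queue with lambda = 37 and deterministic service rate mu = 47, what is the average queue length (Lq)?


M/D/1: Lq = rho^2 / (2*(1-rho)) where rho = 37/47; Lq = 1.46

1.46


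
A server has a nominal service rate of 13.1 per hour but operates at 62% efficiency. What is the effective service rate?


Effective rate = mu * efficiency = 13.1 * 0.62 = 8.12 per hour

8.12 per hour


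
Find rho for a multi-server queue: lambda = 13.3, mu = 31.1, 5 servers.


rho = lambda / (c * mu) = 13.3 / (5 * 31.1) = 0.0855

0.0855


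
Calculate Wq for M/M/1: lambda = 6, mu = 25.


rho = 6/25; Wq = rho/(mu - lambda) = 0.0126 hours

0.0126 hours


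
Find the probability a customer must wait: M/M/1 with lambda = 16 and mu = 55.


P(wait) = rho = lambda/mu = 16/55 = 0.2909

0.2909


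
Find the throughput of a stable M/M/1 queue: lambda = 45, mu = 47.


For a stable queue (lambda < mu), throughput = lambda = 45 per hour

45 per hour


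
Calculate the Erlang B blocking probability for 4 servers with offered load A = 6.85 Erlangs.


B(N,A) = (A^N/N!) / sum(A^k/k!, k=0..N) with N=4, A=6.85 = 0.5194

0.5194


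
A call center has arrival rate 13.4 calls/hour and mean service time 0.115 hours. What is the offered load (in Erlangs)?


Offered load a = lambda * E[S] = 13.4 * 0.115 = 1.54 Erlangs

1.54 Erlangs


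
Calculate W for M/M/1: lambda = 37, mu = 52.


W = 1/(mu - lambda) = 1/(52 - 37) = 0.0667 hours

0.0667 hours


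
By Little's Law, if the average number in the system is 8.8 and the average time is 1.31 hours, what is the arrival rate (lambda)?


lambda = L / W = 8.8 / 1.31 = 6.72 per hour

6.72 per hour


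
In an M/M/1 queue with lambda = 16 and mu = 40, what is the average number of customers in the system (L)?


rho = 16/40; L = rho/(1-rho) = 0.67

0.67


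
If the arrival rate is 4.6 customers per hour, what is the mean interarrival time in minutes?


Mean interarrival time = 60/lambda = 60/4.6 = 13.04 minutes

13.04 minutes


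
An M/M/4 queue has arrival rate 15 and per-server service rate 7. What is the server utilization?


rho = lambda/(c*mu) = 15/(4*7) = 0.5357

0.5357


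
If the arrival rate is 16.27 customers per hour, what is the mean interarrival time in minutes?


Mean interarrival time = 60/lambda = 60/16.27 = 3.69 minutes

3.69 minutes


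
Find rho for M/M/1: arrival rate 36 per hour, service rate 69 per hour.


rho = lambda/mu = 36/69 = 0.5217

0.5217


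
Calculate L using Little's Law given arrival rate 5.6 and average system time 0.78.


L = lambda * W = 5.6 * 0.78 = 4.37

4.37


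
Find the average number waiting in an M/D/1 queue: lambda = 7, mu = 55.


M/D/1: Lq = rho^2 / (2*(1-rho)) where rho = 7/55; Lq = 0.01

0.01


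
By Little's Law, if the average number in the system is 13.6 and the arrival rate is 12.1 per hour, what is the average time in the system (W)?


W = L / lambda = 13.6 / 12.1 = 1.124 hours

1.124 hours


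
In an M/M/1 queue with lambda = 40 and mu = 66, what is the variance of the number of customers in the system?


rho = 40/66; Var(N) = rho/(1-rho)^2 = 3.91

3.91


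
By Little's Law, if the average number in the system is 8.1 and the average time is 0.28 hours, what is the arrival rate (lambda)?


lambda = L / W = 8.1 / 0.28 = 28.93 per hour

28.93 per hour


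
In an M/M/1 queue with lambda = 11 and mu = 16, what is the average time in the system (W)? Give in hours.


W = 1/(mu - lambda) = 1/(16 - 11) = 0.2 hours

0.2 hours


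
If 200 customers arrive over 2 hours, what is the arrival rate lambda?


lambda = total arrivals / time = 200 / 2 = 100.0 per hour

100.0 per hour


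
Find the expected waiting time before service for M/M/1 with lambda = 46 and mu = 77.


rho = 46/77; Wq = rho/(mu - lambda) = 0.0193 hours

0.0193 hours


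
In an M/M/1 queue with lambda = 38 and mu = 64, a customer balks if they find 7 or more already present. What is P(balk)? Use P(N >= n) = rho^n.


P(N >= 7) = rho^7 = (38/64)^7 = 0.026

0.026


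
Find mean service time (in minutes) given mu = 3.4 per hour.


Mean service time = 60/mu = 60/3.4 = 17.65 minutes

17.65 minutes


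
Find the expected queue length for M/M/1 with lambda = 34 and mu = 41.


rho = 34/41; Lq = rho^2/(1-rho) = 4.03

4.03


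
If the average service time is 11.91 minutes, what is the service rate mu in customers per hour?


mu = 60 / avg_service_time = 60 / 11.91 = 5.04 per hour

5.04 per hour


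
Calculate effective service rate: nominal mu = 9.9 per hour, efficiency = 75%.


Effective rate = mu * efficiency = 9.9 * 0.75 = 7.43 per hour

7.43 per hour


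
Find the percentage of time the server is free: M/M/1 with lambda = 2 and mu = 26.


Idle fraction = (1 - rho) * 100 = (1 - 2/26) * 100 = 92.3%

92.3%


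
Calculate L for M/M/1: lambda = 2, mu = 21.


rho = 2/21; L = rho/(1-rho) = 0.11

0.11


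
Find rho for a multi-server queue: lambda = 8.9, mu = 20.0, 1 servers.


rho = lambda / (c * mu) = 8.9 / (1 * 20.0) = 0.445

0.445


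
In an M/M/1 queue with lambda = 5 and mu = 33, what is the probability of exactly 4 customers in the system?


rho = 5/33; P(n) = (1-rho)*rho^n = (1-5/33)*(5/33)^4 = 0.0004

0.0004


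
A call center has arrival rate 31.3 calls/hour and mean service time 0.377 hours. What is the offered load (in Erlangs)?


Offered load a = lambda * E[S] = 31.3 * 0.377 = 11.8 Erlangs

11.8 Erlangs


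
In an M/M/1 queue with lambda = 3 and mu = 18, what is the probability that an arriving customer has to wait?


P(wait) = rho = lambda/mu = 3/18 = 0.1667

0.1667


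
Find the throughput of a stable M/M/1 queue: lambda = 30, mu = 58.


For a stable queue (lambda < mu), throughput = lambda = 30 per hour

30 per hour


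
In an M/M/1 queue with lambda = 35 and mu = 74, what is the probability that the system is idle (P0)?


P0 = 1 - rho = 1 - 35/74 = 0.527

0.527


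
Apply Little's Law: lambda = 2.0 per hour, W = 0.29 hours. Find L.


L = lambda * W = 2.0 * 0.29 = 0.58

0.58


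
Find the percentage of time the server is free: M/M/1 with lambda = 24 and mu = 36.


Idle fraction = (1 - rho) * 100 = (1 - 24/36) * 100 = 33.3%

33.3%


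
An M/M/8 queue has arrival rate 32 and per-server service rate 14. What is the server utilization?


rho = lambda/(c*mu) = 32/(8*14) = 0.2857

0.2857


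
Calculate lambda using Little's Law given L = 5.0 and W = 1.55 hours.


lambda = L / W = 5.0 / 1.55 = 3.23 per hour

3.23 per hour


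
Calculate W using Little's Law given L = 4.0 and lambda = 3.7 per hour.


W = L / lambda = 4.0 / 3.7 = 1.0811 hours

1.0811 hours


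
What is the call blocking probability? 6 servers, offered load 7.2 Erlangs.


B(N,A) = (A^N/N!) / sum(A^k/k!, k=0..N) with N=6, A=7.2 = 0.3437

0.3437


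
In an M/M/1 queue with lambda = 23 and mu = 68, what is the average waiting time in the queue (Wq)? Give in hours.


rho = 23/68; Wq = rho/(mu - lambda) = 0.0075 hours

0.0075 hours


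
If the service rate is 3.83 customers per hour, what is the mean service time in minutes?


Mean service time = 60/mu = 60/3.83 = 15.67 minutes

15.67 minutes


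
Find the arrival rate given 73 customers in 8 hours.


lambda = total arrivals / time = 73 / 8 = 9.13 per hour

9.13 per hour


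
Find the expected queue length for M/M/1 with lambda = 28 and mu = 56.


rho = 28/56; Lq = rho^2/(1-rho) = 0.5

0.5


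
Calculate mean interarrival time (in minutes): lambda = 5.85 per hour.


Mean interarrival time = 60/lambda = 60/5.85 = 10.26 minutes

10.26 minutes


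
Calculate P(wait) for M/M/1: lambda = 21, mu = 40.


P(wait) = rho = lambda/mu = 21/40 = 0.525

0.525


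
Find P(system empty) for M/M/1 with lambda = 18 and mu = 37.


P0 = 1 - rho = 1 - 18/37 = 0.5135

0.5135


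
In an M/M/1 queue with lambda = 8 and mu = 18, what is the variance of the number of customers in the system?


rho = 8/18; Var(N) = rho/(1-rho)^2 = 1.44

1.44


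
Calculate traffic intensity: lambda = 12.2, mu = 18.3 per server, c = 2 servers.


rho = lambda / (c * mu) = 12.2 / (2 * 18.3) = 0.3333

0.3333


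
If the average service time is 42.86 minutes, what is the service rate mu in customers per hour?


mu = 60 / avg_service_time = 60 / 42.86 = 1.4 per hour

1.4 per hour


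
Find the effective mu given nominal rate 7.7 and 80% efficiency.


Effective rate = mu * efficiency = 7.7 * 0.8 = 6.16 per hour

6.16 per hour


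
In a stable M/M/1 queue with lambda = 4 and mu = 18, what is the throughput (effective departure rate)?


For a stable queue (lambda < mu), throughput = lambda = 4 per hour

4 per hour


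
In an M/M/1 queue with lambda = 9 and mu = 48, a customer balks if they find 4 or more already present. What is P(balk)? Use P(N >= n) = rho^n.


P(N >= 4) = rho^4 = (9/48)^4 = 0.0012

0.0012


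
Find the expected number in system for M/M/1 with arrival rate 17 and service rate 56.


rho = 17/56; L = rho/(1-rho) = 0.44

0.44


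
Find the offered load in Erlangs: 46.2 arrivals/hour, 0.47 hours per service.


Offered load a = lambda * E[S] = 46.2 * 0.47 = 21.71 Erlangs

21.71 Erlangs


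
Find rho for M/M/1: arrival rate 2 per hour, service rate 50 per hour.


rho = lambda/mu = 2/50 = 0.04

0.04


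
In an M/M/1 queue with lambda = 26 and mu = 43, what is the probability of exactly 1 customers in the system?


rho = 26/43; P(n) = (1-rho)*rho^n = (1-26/43)*(26/43)^1 = 0.239

0.239


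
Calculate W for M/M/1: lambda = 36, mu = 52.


W = 1/(mu - lambda) = 1/(52 - 36) = 0.0625 hours

0.0625 hours


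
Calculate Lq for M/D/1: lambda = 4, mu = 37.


M/D/1: Lq = rho^2 / (2*(1-rho)) where rho = 4/37; Lq = 0.01

0.01


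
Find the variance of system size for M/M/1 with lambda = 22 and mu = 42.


rho = 22/42; Var(N) = rho/(1-rho)^2 = 2.31

2.31


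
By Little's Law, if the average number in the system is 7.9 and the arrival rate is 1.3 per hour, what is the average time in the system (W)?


W = L / lambda = 7.9 / 1.3 = 6.0769 hours

6.0769 hours


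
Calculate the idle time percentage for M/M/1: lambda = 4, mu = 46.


Idle fraction = (1 - rho) * 100 = (1 - 4/46) * 100 = 91.3%

91.3%


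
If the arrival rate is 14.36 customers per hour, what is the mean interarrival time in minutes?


Mean interarrival time = 60/lambda = 60/14.36 = 4.18 minutes

4.18 minutes


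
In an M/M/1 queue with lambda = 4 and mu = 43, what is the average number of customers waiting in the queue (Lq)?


rho = 4/43; Lq = rho^2/(1-rho) = 0.01

0.01


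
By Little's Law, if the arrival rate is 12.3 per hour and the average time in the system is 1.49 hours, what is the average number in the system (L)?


L = lambda * W = 12.3 * 1.49 = 18.33

18.33


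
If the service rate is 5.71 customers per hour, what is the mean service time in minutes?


Mean service time = 60/mu = 60/5.71 = 10.51 minutes

10.51 minutes


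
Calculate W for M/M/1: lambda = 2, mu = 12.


W = 1/(mu - lambda) = 1/(12 - 2) = 0.1 hours

0.1 hours


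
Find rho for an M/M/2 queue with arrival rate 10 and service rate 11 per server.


rho = lambda/(c*mu) = 10/(2*11) = 0.4545

0.4545


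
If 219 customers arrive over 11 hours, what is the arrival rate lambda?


lambda = total arrivals / time = 219 / 11 = 19.91 per hour

19.91 per hour


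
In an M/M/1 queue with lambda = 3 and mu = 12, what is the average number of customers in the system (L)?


rho = 3/12; L = rho/(1-rho) = 0.33

0.33


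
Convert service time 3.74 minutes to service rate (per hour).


mu = 60 / avg_service_time = 60 / 3.74 = 16.04 per hour

16.04 per hour


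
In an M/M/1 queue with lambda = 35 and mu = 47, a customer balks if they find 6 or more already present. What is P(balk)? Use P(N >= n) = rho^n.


P(N >= 6) = rho^6 = (35/47)^6 = 0.1705

0.1705


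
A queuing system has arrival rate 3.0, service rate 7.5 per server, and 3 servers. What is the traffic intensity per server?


rho = lambda / (c * mu) = 3.0 / (3 * 7.5) = 0.1333

0.1333


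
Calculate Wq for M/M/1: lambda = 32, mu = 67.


rho = 32/67; Wq = rho/(mu - lambda) = 0.0136 hours

0.0136 hours


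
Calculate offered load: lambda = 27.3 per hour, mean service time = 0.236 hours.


Offered load a = lambda * E[S] = 27.3 * 0.236 = 6.44 Erlangs

6.44 Erlangs


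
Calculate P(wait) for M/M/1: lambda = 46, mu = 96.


P(wait) = rho = lambda/mu = 46/96 = 0.4792

0.4792


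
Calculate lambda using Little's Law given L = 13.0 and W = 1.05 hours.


lambda = L / W = 13.0 / 1.05 = 12.38 per hour

12.38 per hour


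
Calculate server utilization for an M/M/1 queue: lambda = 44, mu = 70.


rho = lambda/mu = 44/70 = 0.6286

0.6286


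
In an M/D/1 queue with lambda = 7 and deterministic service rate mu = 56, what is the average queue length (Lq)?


M/D/1: Lq = rho^2 / (2*(1-rho)) where rho = 7/56; Lq = 0.01

0.01


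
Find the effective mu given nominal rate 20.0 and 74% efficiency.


Effective rate = mu * efficiency = 20.0 * 0.74 = 14.8 per hour

14.8 per hour


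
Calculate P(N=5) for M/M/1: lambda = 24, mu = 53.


rho = 24/53; P(n) = (1-rho)*rho^n = (1-24/53)*(24/53)^5 = 0.0104

0.0104


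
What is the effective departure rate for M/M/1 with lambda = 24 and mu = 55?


For a stable queue (lambda < mu), throughput = lambda = 24 per hour

24 per hour


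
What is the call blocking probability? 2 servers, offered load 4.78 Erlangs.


B(N,A) = (A^N/N!) / sum(A^k/k!, k=0..N) with N=2, A=4.78 = 0.664

0.664


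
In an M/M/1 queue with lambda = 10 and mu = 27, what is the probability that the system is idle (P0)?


P0 = 1 - rho = 1 - 10/27 = 0.6296

0.6296


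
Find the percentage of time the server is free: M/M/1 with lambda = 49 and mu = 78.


Idle fraction = (1 - rho) * 100 = (1 - 49/78) * 100 = 37.2%

37.2%


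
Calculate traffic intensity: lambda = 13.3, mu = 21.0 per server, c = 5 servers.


rho = lambda / (c * mu) = 13.3 / (5 * 21.0) = 0.1267

0.1267


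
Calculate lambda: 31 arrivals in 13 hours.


lambda = total arrivals / time = 31 / 13 = 2.38 per hour

2.38 per hour


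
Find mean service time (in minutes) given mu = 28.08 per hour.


Mean service time = 60/mu = 60/28.08 = 2.14 minutes

2.14 minutes


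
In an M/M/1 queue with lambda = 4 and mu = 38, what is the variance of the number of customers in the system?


rho = 4/38; Var(N) = rho/(1-rho)^2 = 0.13

0.13


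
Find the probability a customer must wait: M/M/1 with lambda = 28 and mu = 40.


P(wait) = rho = lambda/mu = 28/40 = 0.7

0.7


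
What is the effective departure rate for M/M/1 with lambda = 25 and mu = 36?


For a stable queue (lambda < mu), throughput = lambda = 25 per hour

25 per hour


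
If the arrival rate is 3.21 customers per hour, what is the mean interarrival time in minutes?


Mean interarrival time = 60/lambda = 60/3.21 = 18.69 minutes

18.69 minutes


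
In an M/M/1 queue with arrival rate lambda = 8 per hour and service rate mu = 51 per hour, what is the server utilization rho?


rho = lambda/mu = 8/51 = 0.1569

0.1569


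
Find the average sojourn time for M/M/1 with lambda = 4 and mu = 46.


W = 1/(mu - lambda) = 1/(46 - 4) = 0.0238 hours

0.0238 hours


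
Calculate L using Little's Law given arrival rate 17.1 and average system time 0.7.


L = lambda * W = 17.1 * 0.7 = 11.97

11.97


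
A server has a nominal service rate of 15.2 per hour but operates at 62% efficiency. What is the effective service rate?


Effective rate = mu * efficiency = 15.2 * 0.62 = 9.42 per hour

9.42 per hour


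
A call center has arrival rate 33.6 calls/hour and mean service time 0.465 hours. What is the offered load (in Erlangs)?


Offered load a = lambda * E[S] = 33.6 * 0.465 = 15.62 Erlangs

15.62 Erlangs


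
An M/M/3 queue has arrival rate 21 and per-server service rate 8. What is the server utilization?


rho = lambda/(c*mu) = 21/(3*8) = 0.875

0.875


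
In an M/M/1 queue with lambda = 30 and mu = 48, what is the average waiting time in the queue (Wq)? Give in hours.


rho = 30/48; Wq = rho/(mu - lambda) = 0.0347 hours

0.0347 hours


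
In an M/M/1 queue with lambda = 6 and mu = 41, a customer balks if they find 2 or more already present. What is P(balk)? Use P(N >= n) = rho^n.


P(N >= 2) = rho^2 = (6/41)^2 = 0.0214

0.0214


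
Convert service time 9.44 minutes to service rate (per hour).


mu = 60 / avg_service_time = 60 / 9.44 = 6.36 per hour

6.36 per hour


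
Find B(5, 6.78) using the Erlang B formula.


B(N,A) = (A^N/N!) / sum(A^k/k!, k=0..N) with N=5, A=6.78 = 0.4115

0.4115


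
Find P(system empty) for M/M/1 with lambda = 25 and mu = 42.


P0 = 1 - rho = 1 - 25/42 = 0.4048

0.4048


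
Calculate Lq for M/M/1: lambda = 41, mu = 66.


rho = 41/66; Lq = rho^2/(1-rho) = 1.02

1.02


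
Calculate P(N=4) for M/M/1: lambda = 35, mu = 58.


rho = 35/58; P(n) = (1-rho)*rho^n = (1-35/58)*(35/58)^4 = 0.0526

0.0526


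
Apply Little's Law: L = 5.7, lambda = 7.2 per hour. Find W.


W = L / lambda = 5.7 / 7.2 = 0.7917 hours

0.7917 hours


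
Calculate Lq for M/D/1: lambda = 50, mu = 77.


M/D/1: Lq = rho^2 / (2*(1-rho)) where rho = 50/77; Lq = 0.6

0.6


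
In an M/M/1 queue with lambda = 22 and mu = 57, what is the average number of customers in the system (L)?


rho = 22/57; L = rho/(1-rho) = 0.63

0.63


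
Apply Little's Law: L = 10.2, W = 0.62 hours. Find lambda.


lambda = L / W = 10.2 / 0.62 = 16.45 per hour

16.45 per hour


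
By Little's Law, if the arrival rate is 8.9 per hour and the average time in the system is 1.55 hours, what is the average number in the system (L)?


L = lambda * W = 8.9 * 1.55 = 13.8

13.8


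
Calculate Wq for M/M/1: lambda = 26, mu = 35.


rho = 26/35; Wq = rho/(mu - lambda) = 0.0825 hours

0.0825 hours


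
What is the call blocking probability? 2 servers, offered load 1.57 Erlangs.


B(N,A) = (A^N/N!) / sum(A^k/k!, k=0..N) with N=2, A=1.57 = 0.3241

0.3241


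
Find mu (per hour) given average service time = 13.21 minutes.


mu = 60 / avg_service_time = 60 / 13.21 = 4.54 per hour

4.54 per hour


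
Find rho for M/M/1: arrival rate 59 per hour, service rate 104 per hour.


rho = lambda/mu = 59/104 = 0.5673

0.5673


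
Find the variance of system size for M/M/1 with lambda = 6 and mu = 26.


rho = 6/26; Var(N) = rho/(1-rho)^2 = 0.39

0.39


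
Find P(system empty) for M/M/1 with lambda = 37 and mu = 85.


P0 = 1 - rho = 1 - 37/85 = 0.5647

0.5647


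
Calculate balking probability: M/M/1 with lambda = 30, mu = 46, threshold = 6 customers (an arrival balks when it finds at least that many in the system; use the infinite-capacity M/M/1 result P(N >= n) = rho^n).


P(N >= 6) = rho^6 = (30/46)^6 = 0.0769

0.0769


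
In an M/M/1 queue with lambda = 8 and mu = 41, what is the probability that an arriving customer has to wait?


P(wait) = rho = lambda/mu = 8/41 = 0.1951

0.1951


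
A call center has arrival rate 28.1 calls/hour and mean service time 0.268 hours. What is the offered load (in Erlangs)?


Offered load a = lambda * E[S] = 28.1 * 0.268 = 7.53 Erlangs

7.53 Erlangs


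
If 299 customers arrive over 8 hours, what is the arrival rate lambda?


lambda = total arrivals / time = 299 / 8 = 37.38 per hour

37.38 per hour


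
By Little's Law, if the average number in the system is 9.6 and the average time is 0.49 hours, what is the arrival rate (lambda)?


lambda = L / W = 9.6 / 0.49 = 19.59 per hour

19.59 per hour


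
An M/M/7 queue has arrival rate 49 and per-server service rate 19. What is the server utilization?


rho = lambda/(c*mu) = 49/(7*19) = 0.3684

0.3684


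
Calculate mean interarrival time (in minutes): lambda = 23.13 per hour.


Mean interarrival time = 60/lambda = 60/23.13 = 2.59 minutes

2.59 minutes


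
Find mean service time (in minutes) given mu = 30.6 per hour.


Mean service time = 60/mu = 60/30.6 = 1.96 minutes

1.96 minutes


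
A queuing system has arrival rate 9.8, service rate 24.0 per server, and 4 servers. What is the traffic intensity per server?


rho = lambda / (c * mu) = 9.8 / (4 * 24.0) = 0.1021

0.1021


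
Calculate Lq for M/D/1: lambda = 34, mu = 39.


M/D/1: Lq = rho^2 / (2*(1-rho)) where rho = 34/39; Lq = 2.96

2.96


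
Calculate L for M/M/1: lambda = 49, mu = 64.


rho = 49/64; L = rho/(1-rho) = 3.27

3.27


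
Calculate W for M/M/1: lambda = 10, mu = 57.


W = 1/(mu - lambda) = 1/(57 - 10) = 0.0213 hours

0.0213 hours


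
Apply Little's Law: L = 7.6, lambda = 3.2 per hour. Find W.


W = L / lambda = 7.6 / 3.2 = 2.375 hours

2.375 hours


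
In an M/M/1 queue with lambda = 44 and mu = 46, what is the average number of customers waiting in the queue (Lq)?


rho = 44/46; Lq = rho^2/(1-rho) = 21.04

21.04


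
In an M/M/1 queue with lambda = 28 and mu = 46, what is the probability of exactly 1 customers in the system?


rho = 28/46; P(n) = (1-rho)*rho^n = (1-28/46)*(28/46)^1 = 0.2382

0.2382


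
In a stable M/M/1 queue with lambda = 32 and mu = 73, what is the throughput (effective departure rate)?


For a stable queue (lambda < mu), throughput = lambda = 32 per hour

32 per hour


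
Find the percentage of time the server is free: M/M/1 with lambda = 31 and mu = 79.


Idle fraction = (1 - rho) * 100 = (1 - 31/79) * 100 = 60.8%

60.8%


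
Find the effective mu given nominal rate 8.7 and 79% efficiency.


Effective rate = mu * efficiency = 8.7 * 0.79 = 6.87 per hour

6.87 per hour


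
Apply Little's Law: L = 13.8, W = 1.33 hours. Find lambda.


lambda = L / W = 13.8 / 1.33 = 10.38 per hour

10.38 per hour


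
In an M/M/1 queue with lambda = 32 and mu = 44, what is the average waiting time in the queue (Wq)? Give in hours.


rho = 32/44; Wq = rho/(mu - lambda) = 0.0606 hours

0.0606 hours


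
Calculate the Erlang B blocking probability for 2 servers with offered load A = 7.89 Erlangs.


B(N,A) = (A^N/N!) / sum(A^k/k!, k=0..N) with N=2, A=7.89 = 0.7778

0.7778


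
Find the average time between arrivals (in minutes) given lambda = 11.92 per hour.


Mean interarrival time = 60/lambda = 60/11.92 = 5.03 minutes

5.03 minutes


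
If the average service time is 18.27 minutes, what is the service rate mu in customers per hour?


mu = 60 / avg_service_time = 60 / 18.27 = 3.28 per hour

3.28 per hour


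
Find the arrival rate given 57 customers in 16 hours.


lambda = total arrivals / time = 57 / 16 = 3.56 per hour

3.56 per hour


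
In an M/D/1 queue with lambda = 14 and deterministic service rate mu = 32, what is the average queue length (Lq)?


M/D/1: Lq = rho^2 / (2*(1-rho)) where rho = 14/32; Lq = 0.17

0.17


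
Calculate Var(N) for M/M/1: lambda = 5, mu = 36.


rho = 5/36; Var(N) = rho/(1-rho)^2 = 0.19

0.19


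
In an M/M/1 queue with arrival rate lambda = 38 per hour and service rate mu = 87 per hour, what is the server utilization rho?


rho = lambda/mu = 38/87 = 0.4368

0.4368


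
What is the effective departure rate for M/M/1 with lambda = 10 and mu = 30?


For a stable queue (lambda < mu), throughput = lambda = 10 per hour

10 per hour


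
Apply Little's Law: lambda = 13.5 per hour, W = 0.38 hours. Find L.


L = lambda * W = 13.5 * 0.38 = 5.13

5.13


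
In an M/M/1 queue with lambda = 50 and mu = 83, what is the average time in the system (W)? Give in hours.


W = 1/(mu - lambda) = 1/(83 - 50) = 0.0303 hours

0.0303 hours


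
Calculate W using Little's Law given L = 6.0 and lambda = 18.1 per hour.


W = L / lambda = 6.0 / 18.1 = 0.3315 hours

0.3315 hours


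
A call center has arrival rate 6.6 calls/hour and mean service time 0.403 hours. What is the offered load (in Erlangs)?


Offered load a = lambda * E[S] = 6.6 * 0.403 = 2.66 Erlangs

2.66 Erlangs


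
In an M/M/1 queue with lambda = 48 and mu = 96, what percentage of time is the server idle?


Idle fraction = (1 - rho) * 100 = (1 - 48/96) * 100 = 50.0%

50.0%


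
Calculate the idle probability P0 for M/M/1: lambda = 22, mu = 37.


P0 = 1 - rho = 1 - 22/37 = 0.4054

0.4054


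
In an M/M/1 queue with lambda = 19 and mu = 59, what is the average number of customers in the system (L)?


rho = 19/59; L = rho/(1-rho) = 0.48

0.48


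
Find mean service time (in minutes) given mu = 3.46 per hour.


Mean service time = 60/mu = 60/3.46 = 17.34 minutes

17.34 minutes


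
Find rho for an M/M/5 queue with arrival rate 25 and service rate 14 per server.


rho = lambda/(c*mu) = 25/(5*14) = 0.3571

0.3571


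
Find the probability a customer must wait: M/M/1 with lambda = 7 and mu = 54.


P(wait) = rho = lambda/mu = 7/54 = 0.1296

0.1296


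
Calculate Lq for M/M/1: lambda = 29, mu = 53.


rho = 29/53; Lq = rho^2/(1-rho) = 0.66

0.66


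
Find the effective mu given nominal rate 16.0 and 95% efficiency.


Effective rate = mu * efficiency = 16.0 * 0.95 = 15.2 per hour

15.2 per hour


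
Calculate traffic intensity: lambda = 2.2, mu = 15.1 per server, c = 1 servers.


rho = lambda / (c * mu) = 2.2 / (1 * 15.1) = 0.1457

0.1457


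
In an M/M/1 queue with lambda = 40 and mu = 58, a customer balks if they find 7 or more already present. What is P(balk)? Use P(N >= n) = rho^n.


P(N >= 7) = rho^7 = (40/58)^7 = 0.0742

0.0742


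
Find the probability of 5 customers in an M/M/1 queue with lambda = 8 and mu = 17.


rho = 8/17; P(n) = (1-rho)*rho^n = (1-8/17)*(8/17)^5 = 0.0122

0.0122


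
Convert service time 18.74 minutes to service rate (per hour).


mu = 60 / avg_service_time = 60 / 18.74 = 3.2 per hour

3.2 per hour


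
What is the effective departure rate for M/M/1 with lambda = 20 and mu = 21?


For a stable queue (lambda < mu), throughput = lambda = 20 per hour

20 per hour


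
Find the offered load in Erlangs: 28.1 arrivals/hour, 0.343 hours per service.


Offered load a = lambda * E[S] = 28.1 * 0.343 = 9.64 Erlangs

9.64 Erlangs


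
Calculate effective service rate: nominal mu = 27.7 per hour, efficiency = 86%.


Effective rate = mu * efficiency = 27.7 * 0.86 = 23.82 per hour

23.82 per hour


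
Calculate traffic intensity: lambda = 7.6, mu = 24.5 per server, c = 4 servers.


rho = lambda / (c * mu) = 7.6 / (4 * 24.5) = 0.0776

0.0776


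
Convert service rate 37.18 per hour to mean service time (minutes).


Mean service time = 60/mu = 60/37.18 = 1.61 minutes

1.61 minutes


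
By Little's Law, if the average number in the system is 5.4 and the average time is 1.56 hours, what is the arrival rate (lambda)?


lambda = L / W = 5.4 / 1.56 = 3.46 per hour

3.46 per hour


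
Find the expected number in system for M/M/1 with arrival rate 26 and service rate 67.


rho = 26/67; L = rho/(1-rho) = 0.63

0.63


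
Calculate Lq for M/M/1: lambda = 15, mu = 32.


rho = 15/32; Lq = rho^2/(1-rho) = 0.41

0.41


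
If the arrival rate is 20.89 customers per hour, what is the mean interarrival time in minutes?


Mean interarrival time = 60/lambda = 60/20.89 = 2.87 minutes

2.87 minutes


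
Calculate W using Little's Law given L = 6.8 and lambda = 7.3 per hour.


W = L / lambda = 6.8 / 7.3 = 0.9315 hours

0.9315 hours


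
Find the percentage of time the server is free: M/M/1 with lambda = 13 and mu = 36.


Idle fraction = (1 - rho) * 100 = (1 - 13/36) * 100 = 63.9%

63.9%


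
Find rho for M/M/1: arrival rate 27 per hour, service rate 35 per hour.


rho = lambda/mu = 27/35 = 0.7714

0.7714


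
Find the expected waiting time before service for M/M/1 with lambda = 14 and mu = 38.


rho = 14/38; Wq = rho/(mu - lambda) = 0.0154 hours

0.0154 hours


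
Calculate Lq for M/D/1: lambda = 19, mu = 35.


M/D/1: Lq = rho^2 / (2*(1-rho)) where rho = 19/35; Lq = 0.32

0.32


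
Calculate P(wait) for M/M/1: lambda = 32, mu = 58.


P(wait) = rho = lambda/mu = 32/58 = 0.5517

0.5517


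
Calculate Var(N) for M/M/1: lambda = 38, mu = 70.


rho = 38/70; Var(N) = rho/(1-rho)^2 = 2.6

2.6


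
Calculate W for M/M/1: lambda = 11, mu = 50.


W = 1/(mu - lambda) = 1/(50 - 11) = 0.0256 hours

0.0256 hours


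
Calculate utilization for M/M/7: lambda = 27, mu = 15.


rho = lambda/(c*mu) = 27/(7*15) = 0.2571

0.2571


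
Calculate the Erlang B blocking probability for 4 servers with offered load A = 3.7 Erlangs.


B(N,A) = (A^N/N!) / sum(A^k/k!, k=0..N) with N=4, A=3.7 = 0.2809

0.2809


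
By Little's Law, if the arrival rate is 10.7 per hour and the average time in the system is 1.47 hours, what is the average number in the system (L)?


L = lambda * W = 10.7 * 1.47 = 15.73

15.73


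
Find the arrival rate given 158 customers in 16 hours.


lambda = total arrivals / time = 158 / 16 = 9.88 per hour

9.88 per hour


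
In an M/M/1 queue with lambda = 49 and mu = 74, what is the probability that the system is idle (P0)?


P0 = 1 - rho = 1 - 49/74 = 0.3378

0.3378


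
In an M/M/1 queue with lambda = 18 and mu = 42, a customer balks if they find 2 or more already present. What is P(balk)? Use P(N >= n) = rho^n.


P(N >= 2) = rho^2 = (18/42)^2 = 0.1837

0.1837


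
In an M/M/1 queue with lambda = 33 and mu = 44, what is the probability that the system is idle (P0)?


P0 = 1 - rho = 1 - 33/44 = 0.25

0.25


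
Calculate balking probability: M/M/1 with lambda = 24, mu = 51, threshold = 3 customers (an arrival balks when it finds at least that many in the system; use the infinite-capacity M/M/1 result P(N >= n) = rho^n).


P(N >= 3) = rho^3 = (24/51)^3 = 0.1042

0.1042


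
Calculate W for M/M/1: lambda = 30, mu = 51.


W = 1/(mu - lambda) = 1/(51 - 30) = 0.0476 hours

0.0476 hours


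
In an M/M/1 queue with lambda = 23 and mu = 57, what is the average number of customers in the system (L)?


rho = 23/57; L = rho/(1-rho) = 0.68

0.68


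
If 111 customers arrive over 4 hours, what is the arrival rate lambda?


lambda = total arrivals / time = 111 / 4 = 27.75 per hour

27.75 per hour


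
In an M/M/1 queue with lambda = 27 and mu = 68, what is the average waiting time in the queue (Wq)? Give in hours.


rho = 27/68; Wq = rho/(mu - lambda) = 0.0097 hours

0.0097 hours
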